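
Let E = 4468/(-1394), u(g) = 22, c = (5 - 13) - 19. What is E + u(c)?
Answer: 13100/697 ≈ 18.795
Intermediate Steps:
c = -27 (c = -8 - 19 = -27)
E = -2234/697 (E = 4468*(-1/1394) = -2234/697 ≈ -3.2052)
E + u(c) = -2234/697 + 22 = 13100/697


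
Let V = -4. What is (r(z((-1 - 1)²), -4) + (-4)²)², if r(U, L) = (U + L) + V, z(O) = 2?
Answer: 100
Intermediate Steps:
r(U, L) = -4 + L + U (r(U, L) = (U + L) - 4 = (L + U) - 4 = -4 + L + U)
(r(z((-1 - 1)²), -4) + (-4)²)² = ((-4 - 4 + 2) + (-4)²)² = (-6 + 16)² = 10² = 100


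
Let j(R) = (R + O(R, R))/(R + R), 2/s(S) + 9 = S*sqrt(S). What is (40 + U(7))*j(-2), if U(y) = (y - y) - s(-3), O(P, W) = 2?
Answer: 0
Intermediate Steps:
s(S) = 2/(-9 + S**(3/2)) (s(S) = 2/(-9 + S*sqrt(S)) = 2/(-9 + S**(3/2)))
U(y) = -2/(-9 - 3*I*sqrt(3)) (U(y) = (y - y) - 2/(-9 + (-3)**(3/2)) = 0 - 2/(-9 - 3*I*sqrt(3)) = -2/(-9 - 3*I*sqrt(3)))
j(R) = (2 + R)/(2*R) (j(R) = (R + 2)/(R + R) = (2 + R)/((2*R)) = (2 + R)*(1/(2*R)) = (2 + R)/(2*R))
(40 + U(7))*j(-2) = (40 + (1/6 - I*sqrt(3)/18))*((1/2)*(2 - 2)/(-2)) = (241/6 - I*sqrt(3)/18)*((1/2)*(-1/2)*0) = (241/6 - I*sqrt(3)/18)*0 = 0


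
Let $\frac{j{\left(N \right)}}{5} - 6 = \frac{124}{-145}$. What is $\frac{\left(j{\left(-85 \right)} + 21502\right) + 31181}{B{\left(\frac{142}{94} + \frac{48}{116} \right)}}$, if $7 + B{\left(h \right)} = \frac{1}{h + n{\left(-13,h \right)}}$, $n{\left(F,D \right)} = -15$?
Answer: $- \frac{27241871566}{3657393} \approx -7448.4$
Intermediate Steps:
$j{\left(N \right)} = \frac{746}{29}$ ($j{\left(N \right)} = 30 + 5 \frac{124}{-145} = 30 + 5 \cdot 124 \left(- \frac{1}{145}\right) = 30 + 5 \left(- \frac{124}{145}\right) = 30 - \frac{124}{29} = \frac{746}{29}$)
$B{\left(h \right)} = -7 + \frac{1}{-15 + h}$ ($B{\left(h \right)} = -7 + \frac{1}{h - 15} = -7 + \frac{1}{-15 + h}$)
$\frac{\left(j{\left(-85 \right)} + 21502\right) + 31181}{B{\left(\frac{142}{94} + \frac{48}{116} \right)}} = \frac{\left(\frac{746}{29} + 21502\right) + 31181}{\frac{1}{-15 + \left(\frac{142}{94} + \frac{48}{116}\right)} \left(106 - 7 \left(\frac{142}{94} + \frac{48}{116}\right)\right)} = \frac{\frac{624304}{29} + 31181}{\frac{1}{-15 + \left(142 \cdot \frac{1}{94} + 48 \cdot \frac{1}{116}\right)} \left(106 - 7 \left(142 \cdot \frac{1}{94} + 48 \cdot \frac{1}{116}\right)\right)} = \frac{1528553}{29 \frac{106 - 7 \left(\frac{71}{47} + \frac{12}{29}\right)}{-15 + \left(\frac{71}{47} + \frac{12}{29}\right)}} = \frac{1528553}{29 \frac{106 - \frac{18361}{1363}}{-15 + \frac{2623}{1363}}} = \frac{1528553}{29 \frac{106 - \frac{18361}{1363}}{- \frac{17822}{1363}}} = \frac{1528553}{29 \left(\left(- \frac{1363}{17822}\right) \frac{126117}{1363}\right)} = \frac{1528553}{29 \left(- \frac{126117}{17822}\right)} = \frac{1528553}{29} \left(- \frac{17822}{126117}\right) = - \frac{27241871566}{3657393}$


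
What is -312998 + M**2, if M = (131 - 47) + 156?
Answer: -255398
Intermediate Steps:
M = 240 (M = 84 + 156 = 240)
-312998 + M**2 = -312998 + 240**2 = -312998 + 57600 = -255398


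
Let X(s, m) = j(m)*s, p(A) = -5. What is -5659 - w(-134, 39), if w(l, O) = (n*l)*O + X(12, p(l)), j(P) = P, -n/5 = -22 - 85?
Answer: 2790311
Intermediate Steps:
n = 535 (n = -5*(-22 - 85) = -5*(-107) = 535)
X(s, m) = m*s
w(l, O) = -60 + 535*O*l (w(l, O) = (535*l)*O - 5*12 = 535*O*l - 60 = -60 + 535*O*l)
-5659 - w(-134, 39) = -5659 - (-60 + 535*39*(-134)) = -5659 - (-60 - 2795910) = -5659 - 1*(-2795970) = -5659 + 2795970 = 2790311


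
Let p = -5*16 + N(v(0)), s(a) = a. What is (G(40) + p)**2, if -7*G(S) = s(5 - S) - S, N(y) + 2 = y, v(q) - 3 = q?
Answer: 228484/49 ≈ 4662.9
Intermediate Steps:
v(q) = 3 + q
N(y) = -2 + y
p = -79 (p = -5*16 + (-2 + (3 + 0)) = -80 + (-2 + 3) = -80 + 1 = -79)
G(S) = -5/7 + 2*S/7 (G(S) = -((5 - S) - S)/7 = -(5 - 2*S)/7 = -5/7 + 2*S/7)
(G(40) + p)**2 = ((-5/7 + (2/7)*40) - 79)**2 = ((-5/7 + 80/7) - 79)**2 = (75/7 - 79)**2 = (-478/7)**2 = 228484/49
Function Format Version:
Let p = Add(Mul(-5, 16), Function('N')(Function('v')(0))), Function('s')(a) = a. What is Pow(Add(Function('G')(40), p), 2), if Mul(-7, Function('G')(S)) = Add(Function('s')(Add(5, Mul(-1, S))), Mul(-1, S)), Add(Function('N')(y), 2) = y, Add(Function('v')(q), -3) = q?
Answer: Rational(228484, 49) ≈ 4662.9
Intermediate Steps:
Function('v')(q) = Add(3, q)
Function('N')(y) = Add(-2, y)
p = -79 (p = Add(Mul(-5, 16), Add(-2, Add(3, 0))) = Add(-80, Add(-2, 3)) = Add(-80, 1) = -79)
Function('G')(S) = Add(Rational(-5, 7), Mul(Rational(2, 7), S)) (Function('G')(S) = Mul(Rational(-1, 7), Add(Add(5, Mul(-1, S)), Mul(-1, S))) = Mul(Rational(-1, 7), Add(5, Mul(-2, S))) = Add(Rational(-5, 7), Mul(Rational(2, 7), S)))
Pow(Add(Function('G')(40), p), 2) = Pow(Add(Add(Rational(-5, 7), Mul(Rational(2, 7), 40)), -79), 2) = Pow(Add(Add(Rational(-5, 7), Rational(80, 7)), -79), 2) = Pow(Add(Rational(75, 7), -79), 2) = Pow(Rational(-478, 7), 2) = Rational(228484, 49)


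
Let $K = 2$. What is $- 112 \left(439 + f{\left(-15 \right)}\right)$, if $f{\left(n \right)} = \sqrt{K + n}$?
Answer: $-49168 - 112 i \sqrt{13} \approx -49168.0 - 403.82 i$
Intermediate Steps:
$f{\left(n \right)} = \sqrt{2 + n}$
$- 112 \left(439 + f{\left(-15 \right)}\right) = - 112 \left(439 + \sqrt{2 - 15}\right) = - 112 \left(439 + \sqrt{-13}\right) = - 112 \left(439 + i \sqrt{13}\right) = -49168 - 112 i \sqrt{13}$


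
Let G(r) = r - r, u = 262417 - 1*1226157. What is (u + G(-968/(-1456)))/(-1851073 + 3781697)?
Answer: -240935/482656 ≈ -0.49919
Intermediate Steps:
u = -963740 (u = 262417 - 1226157 = -963740)
G(r) = 0
(u + G(-968/(-1456)))/(-1851073 + 3781697) = (-963740 + 0)/(-1851073 + 3781697) = -963740/1930624 = -963740*1/1930624 = -240935/482656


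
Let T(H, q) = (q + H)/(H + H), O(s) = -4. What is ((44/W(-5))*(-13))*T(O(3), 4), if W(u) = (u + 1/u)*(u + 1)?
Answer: 0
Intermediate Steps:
T(H, q) = (H + q)/(2*H) (T(H, q) = (H + q)/((2*H)) = (H + q)*(1/(2*H)) = (H + q)/(2*H))
W(u) = (1 + u)*(u + 1/u) (W(u) = (u + 1/u)*(1 + u) = (1 + u)*(u + 1/u))
((44/W(-5))*(-13))*T(O(3), 4) = ((44/(1 - 5 + 1/(-5) + (-5)**2))*(-13))*((1/2)*(-4 + 4)/(-4)) = ((44/(1 - 5 - 1/5 + 25))*(-13))*((1/2)*(-1/4)*0) = ((44/(104/5))*(-13))*0 = ((44*(5/104))*(-13))*0 = ((55/26)*(-13))*0 = -55/2*0 = 0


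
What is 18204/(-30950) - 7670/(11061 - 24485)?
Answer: -1745999/103868200 ≈ -0.016810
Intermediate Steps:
18204/(-30950) - 7670/(11061 - 24485) = 18204*(-1/30950) - 7670/(-13424) = -9102/15475 - 7670*(-1/13424) = -9102/15475 + 3835/6712 = -1745999/103868200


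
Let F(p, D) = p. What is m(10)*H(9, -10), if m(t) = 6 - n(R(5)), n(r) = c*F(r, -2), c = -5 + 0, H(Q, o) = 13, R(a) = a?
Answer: 403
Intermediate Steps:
c = -5
n(r) = -5*r
m(t) = 31 (m(t) = 6 - (-5)*5 = 6 - 1*(-25) = 6 + 25 = 31)
m(10)*H(9, -10) = 31*13 = 403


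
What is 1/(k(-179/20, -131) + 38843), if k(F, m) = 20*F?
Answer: 1/38664 ≈ 2.5864e-5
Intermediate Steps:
1/(k(-179/20, -131) + 38843) = 1/(20*(-179/20) + 38843) = 1/(-179 + 38843) = 1/38664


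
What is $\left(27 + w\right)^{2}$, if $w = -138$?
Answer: $12321$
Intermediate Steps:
$\left(27 + w\right)^{2} = \left(27 - 138\right)^{2} = \left(-111\right)^{2} = 12321$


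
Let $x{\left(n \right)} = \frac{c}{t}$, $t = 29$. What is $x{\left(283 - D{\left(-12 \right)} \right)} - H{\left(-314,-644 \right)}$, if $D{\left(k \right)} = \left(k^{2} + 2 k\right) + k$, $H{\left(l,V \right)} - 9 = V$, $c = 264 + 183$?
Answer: $\frac{18862}{29} \approx 650.41$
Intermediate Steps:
$c = 447$
$H{\left(l,V \right)} = 9 + V$
$D{\left(k \right)} = k^{2} + 3 k$
$x{\left(n \right)} = \frac{447}{29}$
$x{\left(283 - D{\left(-12 \right)} \right)} - H{\left(-314,-644 \right)} = \frac{447}{29} - \left(9 - 644\right) = \frac{447}{29} - -635 = \frac{447}{29} + 635 = \frac{18862}{29}$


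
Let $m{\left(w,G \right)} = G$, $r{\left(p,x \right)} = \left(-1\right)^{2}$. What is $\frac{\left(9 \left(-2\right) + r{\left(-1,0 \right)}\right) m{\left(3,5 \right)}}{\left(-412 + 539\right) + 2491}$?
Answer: $- \frac{5}{154} \approx -0.032468$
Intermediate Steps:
$r{\left(p,x \right)} = 1$
$\frac{\left(9 \left(-2\right) + r{\left(-1,0 \right)}\right) m{\left(3,5 \right)}}{\left(-412 + 539\right) + 2491} = \frac{\left(9 \left(-2\right) + 1\right) 5}{\left(-412 + 539\right) + 2491} = \frac{\left(-18 + 1\right) 5}{127 + 2491} = \frac{\left(-17\right) 5}{2618} = \left(-85\right) \frac{1}{2618} = - \frac{5}{154}$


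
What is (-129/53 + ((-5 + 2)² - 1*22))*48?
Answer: -39264/53 ≈ -740.83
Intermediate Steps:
(-129/53 + ((-5 + 2)² - 1*22))*48 = (-129*1/53 + ((-3)² - 22))*48 = (-129/53 + (9 - 22))*48 = (-129/53 - 13)*48 = -818/53*48 = -39264/53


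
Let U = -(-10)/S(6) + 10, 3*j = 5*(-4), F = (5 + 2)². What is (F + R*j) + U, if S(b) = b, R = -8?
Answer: 114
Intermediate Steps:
F = 49 (F = 7² = 49)
j = -20/3 (j = (5*(-4))/3 = (⅓)*(-20) = -20/3 ≈ -6.6667)
U = 35/3 (U = -(-10)/6 + 10 = -5*(-⅓) + 10 = 5/3 + 10 = 35/3 ≈ 11.667)
(F + R*j) + U = (49 - 8*(-20/3)) + 35/3 = (49 + 160/3) + 35/3 = 307/3 + 35/3 = 114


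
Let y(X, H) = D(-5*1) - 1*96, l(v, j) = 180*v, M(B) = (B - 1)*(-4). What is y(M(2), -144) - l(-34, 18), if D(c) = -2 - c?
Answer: 6027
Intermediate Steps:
M(B) = 4 - 4*B (M(B) = (-1 + B)*(-4) = 4 - 4*B)
y(X, H) = -93 (y(X, H) = (-2 - (-5)) - 1*96 = (-2 - 1*(-5)) - 96 = (-2 + 5) - 96 = 3 - 96 = -93)
y(M(2), -144) - l(-34, 18) = -93 - 180*(-34) = -93 - 1*(-6120) = -93 + 6120 = 6027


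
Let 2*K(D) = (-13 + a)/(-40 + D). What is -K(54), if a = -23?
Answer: 9/7 ≈ 1.2857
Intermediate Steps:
K(D) = -18/(-40 + D) (K(D) = ((-13 - 23)/(-40 + D))/2 = (-36/(-40 + D))/2 = -18/(-40 + D))
-K(54) = -(-18)/(-40 + 54) = -(-18)/14 = -1*(-9/7) = 9/7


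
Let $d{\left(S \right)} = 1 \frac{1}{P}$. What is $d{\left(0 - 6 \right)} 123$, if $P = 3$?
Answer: $41$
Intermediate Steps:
$d{\left(S \right)} = \frac{1}{3}$ ($d{\left(S \right)} = 1 \cdot \frac{1}{3} = \frac{1}{3}$)
$d{\left(0 - 6 \right)} 123 = \frac{1}{3} \cdot 123 = 41$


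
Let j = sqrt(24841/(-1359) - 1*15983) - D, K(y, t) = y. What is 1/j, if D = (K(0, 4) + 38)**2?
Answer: -981198/1427722781 - 3*I*sqrt(3283606438)/2855445562 ≈ -0.00068725 - 6.0204e-5*I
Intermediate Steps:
D = 1444 (D = (0 + 38)**2 = 38**2 = 1444)
j = -1444 + I*sqrt(3283606438)/453 (j = sqrt(24841/(-1359) - 1*15983) - 1*1444 = sqrt(24841*(-1/1359) - 15983) - 1444 = sqrt(-24841/1359 - 15983) - 1444 = sqrt(-21745738/1359) - 1444 = I*sqrt(3283606438)/453 - 1444 = -1444 + I*sqrt(3283606438)/453 ≈ -1444.0 + 126.5*I)
1/j = 1/(-1444 + I*sqrt(3283606438)/453)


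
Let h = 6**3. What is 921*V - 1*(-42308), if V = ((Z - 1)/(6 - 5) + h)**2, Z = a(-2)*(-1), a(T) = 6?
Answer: 40272509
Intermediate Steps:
h = 216
Z = -6 (Z = 6*(-1) = -6)
V = 43681 (V = ((-6 - 1)/(6 - 5) + 216)**2 = (-7/1 + 216)**2 = (-7*1 + 216)**2 = (-7 + 216)**2 = 209**2 = 43681)
921*V - 1*(-42308) = 921*43681 - 1*(-42308) = 40230201 + 42308 = 40272509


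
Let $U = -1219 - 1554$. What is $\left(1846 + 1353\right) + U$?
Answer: $426$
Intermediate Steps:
$U = -2773$ ($U = -1219 - 1554 = -2773$)
$\left(1846 + 1353\right) + U = \left(1846 + 1353\right) - 2773 = 3199 - 2773 = 426$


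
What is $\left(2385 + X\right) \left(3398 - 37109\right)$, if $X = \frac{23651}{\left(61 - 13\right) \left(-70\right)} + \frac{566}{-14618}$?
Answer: $- \frac{656213677938557}{8186080} \approx -8.0162 \cdot 10^{7}$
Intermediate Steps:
$X = - \frac{173816039}{24558240}$ ($X = \frac{23651}{48 \left(-70\right)} + 566 \left(- \frac{1}{14618}\right) = \frac{23651}{-3360} - \frac{283}{7309} = 23651 \left(- \frac{1}{3360}\right) - \frac{283}{7309} = - \frac{23651}{3360} - \frac{283}{7309} = - \frac{173816039}{24558240} \approx -7.0777$)
$\left(2385 + X\right) \left(3398 - 37109\right) = \left(2385 - \frac{173816039}{24558240}\right) \left(3398 - 37109\right) = \frac{58397586361}{24558240} \left(-33711\right) = - \frac{656213677938557}{8186080}$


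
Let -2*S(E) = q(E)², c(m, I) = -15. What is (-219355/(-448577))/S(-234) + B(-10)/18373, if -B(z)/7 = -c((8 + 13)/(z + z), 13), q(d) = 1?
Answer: -8107519415/8241705221 ≈ -0.98372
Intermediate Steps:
B(z) = -105 (B(z) = -(-7)*(-15) = -7*15 = -105)
S(E) = -½ (S(E) = -½*1² = -½*1 = -½)
(-219355/(-448577))/S(-234) + B(-10)/18373 = (-219355/(-448577))/(-½) - 105/18373 = -219355*(-1/448577)*(-2) - 105*1/18373 = (219355/448577)*(-2) - 105/18373 = -438710/448577 - 105/18373 = -8107519415/8241705221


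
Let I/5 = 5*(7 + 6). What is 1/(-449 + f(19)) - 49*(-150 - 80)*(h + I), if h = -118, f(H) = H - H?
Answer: 1047467609/449 ≈ 2.3329e+6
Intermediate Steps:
f(H) = 0
I = 325 (I = 5*(5*(7 + 6)) = 5*(5*13) = 5*65 = 325)
1/(-449 + f(19)) - 49*(-150 - 80)*(h + I) = 1/(-449 + 0) - 49*(-150 - 80)*(-118 + 325) = 1/(-449) - (-11270)*207 = -1/449 - 49*(-47610) = -1/449 + 2332890 = 1047467609/449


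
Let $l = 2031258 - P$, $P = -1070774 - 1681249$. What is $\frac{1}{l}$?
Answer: $\frac{1}{4783281} \approx 2.0906 \cdot 10^{-7}$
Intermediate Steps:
$P = -2752023$ ($P = -1070774 - 1681249 = -2752023$)
$l = 4783281$ ($l = 2031258 - -2752023 = 2031258 + 2752023 = 4783281$)
$\frac{1}{l} = \frac{1}{4783281}$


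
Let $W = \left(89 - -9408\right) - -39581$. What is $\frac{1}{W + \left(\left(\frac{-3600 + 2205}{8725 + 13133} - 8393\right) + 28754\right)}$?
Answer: $\frac{7286}{505932089} \approx 1.4401 \cdot 10^{-5}$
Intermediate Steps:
$W = 49078$ ($W = \left(89 + 9408\right) + 39581 = 9497 + 39581 = 49078$)
$\frac{1}{W + \left(\left(\frac{-3600 + 2205}{8725 + 13133} - 8393\right) + 28754\right)} = \frac{1}{49078 + \left(\left(\frac{-3600 + 2205}{8725 + 13133} - 8393\right) + 28754\right)} = \frac{1}{49078 + \left(\left(- \frac{1395}{21858} - 8393\right) + 28754\right)} = \frac{1}{49078 + \left(\left(\left(-1395\right) \frac{1}{21858} - 8393\right) + 28754\right)} = \frac{1}{49078 + \left(\left(- \frac{465}{7286} - 8393\right) + 28754\right)} = \frac{1}{49078 + \left(- \frac{61151863}{7286} + 28754\right)} = \frac{1}{49078 + \frac{148349781}{7286}} = \frac{1}{\frac{505932089}{7286}} = \frac{7286}{505932089}$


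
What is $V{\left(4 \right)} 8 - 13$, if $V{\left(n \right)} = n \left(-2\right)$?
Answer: $-77$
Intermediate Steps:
$V{\left(n \right)} = - 2 n$
$V{\left(4 \right)} 8 - 13 = \left(-2\right) 4 \cdot 8 - 13 = \left(-8\right) 8 - 13 = -64 - 13 = -77$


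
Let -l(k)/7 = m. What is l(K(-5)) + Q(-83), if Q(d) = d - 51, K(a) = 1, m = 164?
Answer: -1282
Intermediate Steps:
l(k) = -1148 (l(k) = -7*164 = -1148)
Q(d) = -51 + d
l(K(-5)) + Q(-83) = -1148 + (-51 - 83) = -1148 - 134 = -1282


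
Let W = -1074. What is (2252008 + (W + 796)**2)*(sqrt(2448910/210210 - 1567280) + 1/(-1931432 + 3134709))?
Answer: 2329292/1203277 + 332756*I*sqrt(14133640087281)/429 ≈ 1.9358 + 2.9161e+9*I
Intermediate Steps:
(2252008 + (W + 796)**2)*(sqrt(2448910/210210 - 1567280) + 1/(-1931432 + 3134709)) = (2252008 + (-1074 + 796)**2)*(sqrt(2448910/210210 - 1567280) + 1/(-1931432 + 3134709)) = (2252008 + (-278)**2)*(sqrt(2448910*(1/210210) - 1567280) + 1/1203277) = (2252008 + 77284)*(sqrt(244891/21021 - 1567280) + 1/1203277) = 2329292*(sqrt(-32945547989/21021) + 1/1203277) = 2329292*(I*sqrt(14133640087281)/3003 + 1/1203277) = 2329292*(1/1203277 + I*sqrt(14133640087281)/3003) = 2329292/1203277 + 332756*I*sqrt(14133640087281)/429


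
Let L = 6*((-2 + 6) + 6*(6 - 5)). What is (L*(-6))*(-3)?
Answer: 1080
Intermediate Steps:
L = 60 (L = 6*(4 + 6*1) = 6*(4 + 6) = 6*10 = 60)
(L*(-6))*(-3) = (60*(-6))*(-3) = -360*(-3) = 1080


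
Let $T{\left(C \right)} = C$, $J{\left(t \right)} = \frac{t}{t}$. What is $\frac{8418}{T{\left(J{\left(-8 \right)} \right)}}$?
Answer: $8418$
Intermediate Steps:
$J{\left(t \right)} = 1$
$\frac{8418}{T{\left(J{\left(-8 \right)} \right)}} = \frac{8418}{1} = 8418 \cdot 1 = 8418$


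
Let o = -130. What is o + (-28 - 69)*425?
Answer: -41355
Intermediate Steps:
o + (-28 - 69)*425 = -130 + (-28 - 69)*425 = -130 - 97*425 = -130 - 41225 = -41355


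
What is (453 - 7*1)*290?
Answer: 129340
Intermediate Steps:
(453 - 7*1)*290 = (453 - 7)*290 = 446*290 = 129340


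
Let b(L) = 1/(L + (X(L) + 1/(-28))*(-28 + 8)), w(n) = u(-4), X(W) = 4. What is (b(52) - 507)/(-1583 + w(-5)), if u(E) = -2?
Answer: 96844/302735 ≈ 0.31990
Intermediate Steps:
w(n) = -2
b(L) = 1/(-555/7 + L) (b(L) = 1/(L + (4 + 1/(-28))*(-28 + 8)) = 1/(L + (4 - 1/28)*(-20)) = 1/(L + (111/28)*(-20)) = 1/(L - 555/7) = 1/(-555/7 + L))
(b(52) - 507)/(-1583 + w(-5)) = (7/(-555 + 7*52) - 507)/(-1583 - 2) = (7/(-555 + 364) - 507)/(-1585) = (7/(-191) - 507)*(-1/1585) = (7*(-1/191) - 507)*(-1/1585) = (-7/191 - 507)*(-1/1585) = -96844/191*(-1/1585) = 96844/302735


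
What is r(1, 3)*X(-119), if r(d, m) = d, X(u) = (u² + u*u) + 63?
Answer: 28385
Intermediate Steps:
X(u) = 63 + 2*u² (X(u) = (u² + u²) + 63 = 2*u² + 63 = 63 + 2*u²)
r(1, 3)*X(-119) = 1*(63 + 2*(-119)²) = 1*(63 + 2*14161) = 1*(63 + 28322) = 1*28385 = 28385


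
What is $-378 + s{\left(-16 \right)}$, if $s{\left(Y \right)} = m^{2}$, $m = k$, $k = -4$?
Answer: $-362$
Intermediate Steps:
$m = -4$
$s{\left(Y \right)} = 16$ ($s{\left(Y \right)} = \left(-4\right)^{2} = 16$)
$-378 + s{\left(-16 \right)} = -378 + 16 = -362$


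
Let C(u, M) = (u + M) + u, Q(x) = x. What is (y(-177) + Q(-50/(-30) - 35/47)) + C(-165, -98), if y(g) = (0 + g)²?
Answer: 4357171/141 ≈ 30902.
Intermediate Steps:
C(u, M) = M + 2*u (C(u, M) = (M + u) + u = M + 2*u)
y(g) = g²
(y(-177) + Q(-50/(-30) - 35/47)) + C(-165, -98) = ((-177)² + (-50/(-30) - 35/47)) + (-98 + 2*(-165)) = (31329 + (-50*(-1/30) - 35*1/47)) + (-98 - 330) = (31329 + (5/3 - 35/47)) - 428 = (31329 + 130/141) - 428 = 4417519/141 - 428 = 4357171/141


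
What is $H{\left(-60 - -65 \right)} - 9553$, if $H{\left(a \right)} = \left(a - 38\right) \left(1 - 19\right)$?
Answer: $-8959$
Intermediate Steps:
$H{\left(a \right)} = 684 - 18 a$ ($H{\left(a \right)} = \left(-38 + a\right) \left(-18\right) = 684 - 18 a$)
$H{\left(-60 - -65 \right)} - 9553 = \left(684 - 18 \left(-60 - -65\right)\right) - 9553 = \left(684 - 18 \left(-60 + 65\right)\right) - 9553 = \left(684 - 90\right) - 9553 = 594 - 9553 = -8959$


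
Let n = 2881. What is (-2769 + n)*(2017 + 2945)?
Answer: 555744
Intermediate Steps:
(-2769 + n)*(2017 + 2945) = (-2769 + 2881)*(2017 + 2945) = 112*4962 = 555744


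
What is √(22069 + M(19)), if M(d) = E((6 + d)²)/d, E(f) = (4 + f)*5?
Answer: 2*√2006666/19 ≈ 149.11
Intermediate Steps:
E(f) = 20 + 5*f
M(d) = (20 + 5*(6 + d)²)/d
√(22069 + M(19)) = √(22069 + 5*(4 + (6 + 19)²)/19) = √(22069 + 5*(1/19)*(4 + 25²)) = √(22069 + 5*(1/19)*(4 + 625)) = √(22069 + 5*(1/19)*629) = √(22069 + 3145/19) = √(422456/19) = 2*√2006666/19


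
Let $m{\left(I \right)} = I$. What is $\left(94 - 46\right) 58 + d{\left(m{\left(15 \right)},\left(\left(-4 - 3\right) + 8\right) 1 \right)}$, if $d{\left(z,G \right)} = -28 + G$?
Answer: $2757$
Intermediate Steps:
$\left(94 - 46\right) 58 + d{\left(m{\left(15 \right)},\left(\left(-4 - 3\right) + 8\right) 1 \right)} = \left(94 - 46\right) 58 - \left(28 - \left(\left(-4 - 3\right) + 8\right) 1\right) = 48 \cdot 58 - \left(28 - \left(\left(-4 - 3\right) + 8\right) 1\right) = 2784 - \left(28 - \left(-7 + 8\right) 1\right) = 2784 + \left(-28 + 1 \cdot 1\right) = 2784 + \left(-28 + 1\right) = 2784 - 27 = 2757$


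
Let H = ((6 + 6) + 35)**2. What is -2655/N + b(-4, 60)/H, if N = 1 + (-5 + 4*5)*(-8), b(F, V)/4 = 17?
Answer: 5872987/262871 ≈ 22.342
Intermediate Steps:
b(F, V) = 68 (b(F, V) = 4*17 = 68)
H = 2209 (H = (12 + 35)**2 = 47**2 = 2209)
N = -119 (N = 1 + (-5 + 20)*(-8) = 1 + 15*(-8) = 1 - 120 = -119)
-2655/N + b(-4, 60)/H = -2655/(-119) + 68/2209 = -2655*(-1/119) + 68*(1/2209) = 2655/119 + 68/2209 = 5872987/262871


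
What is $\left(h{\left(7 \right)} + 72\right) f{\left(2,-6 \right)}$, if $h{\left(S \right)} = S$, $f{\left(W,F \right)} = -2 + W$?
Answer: $0$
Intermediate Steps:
$\left(h{\left(7 \right)} + 72\right) f{\left(2,-6 \right)} = \left(7 + 72\right) \left(-2 + 2\right) = 79 \cdot 0 = 0$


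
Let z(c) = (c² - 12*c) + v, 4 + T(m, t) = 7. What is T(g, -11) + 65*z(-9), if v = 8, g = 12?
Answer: 12808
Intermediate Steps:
T(m, t) = 3 (T(m, t) = -4 + 7 = 3)
z(c) = 8 + c² - 12*c (z(c) = (c² - 12*c) + 8 = 8 + c² - 12*c)
T(g, -11) + 65*z(-9) = 3 + 65*(8 + (-9)² - 12*(-9)) = 3 + 65*(8 + 81 + 108) = 3 + 65*197 = 3 + 12805 = 12808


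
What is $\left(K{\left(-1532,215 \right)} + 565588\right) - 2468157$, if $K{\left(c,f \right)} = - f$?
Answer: $-1902784$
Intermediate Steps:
$\left(K{\left(-1532,215 \right)} + 565588\right) - 2468157 = \left(\left(-1\right) 215 + 565588\right) - 2468157 = \left(-215 + 565588\right) - 2468157 = 565373 - 2468157 = -1902784$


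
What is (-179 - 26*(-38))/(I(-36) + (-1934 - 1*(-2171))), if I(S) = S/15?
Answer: 4045/1173 ≈ 3.4484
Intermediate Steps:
I(S) = S/15 (I(S) = S*(1/15) = S/15)
(-179 - 26*(-38))/(I(-36) + (-1934 - 1*(-2171))) = (-179 - 26*(-38))/((1/15)*(-36) + (-1934 - 1*(-2171))) = (-179 + 988)/(-12/5 + (-1934 + 2171)) = 809/(-12/5 + 237) = 809/(1173/5) = 809*(5/1173) = 4045/1173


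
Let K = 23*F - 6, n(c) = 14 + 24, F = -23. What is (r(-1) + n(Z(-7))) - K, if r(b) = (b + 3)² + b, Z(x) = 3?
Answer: 576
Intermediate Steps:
n(c) = 38
K = -535 (K = 23*(-23) - 6 = -529 - 6 = -535)
r(b) = b + (3 + b)² (r(b) = (3 + b)² + b = b + (3 + b)²)
(r(-1) + n(Z(-7))) - K = ((-1 + (3 - 1)²) + 38) - 1*(-535) = ((-1 + 2²) + 38) + 535 = ((-1 + 4) + 38) + 535 = (3 + 38) + 535 = 41 + 535 = 576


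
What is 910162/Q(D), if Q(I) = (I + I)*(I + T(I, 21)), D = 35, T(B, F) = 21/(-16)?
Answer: 661936/1715 ≈ 385.97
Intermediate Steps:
T(B, F) = -21/16 (T(B, F) = 21*(-1/16) = -21/16)
Q(I) = 2*I*(-21/16 + I) (Q(I) = (I + I)*(I - 21/16) = (2*I)*(-21/16 + I) = 2*I*(-21/16 + I))
910162/Q(D) = 910162/(((1/8)*35*(-21 + 16*35))) = 910162/(((1/8)*35*(-21 + 560))) = 910162/(((1/8)*35*539)) = 910162/(18865/8) = 910162*(8/18865) = 661936/1715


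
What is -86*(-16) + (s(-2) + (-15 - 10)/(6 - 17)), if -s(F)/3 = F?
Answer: 15227/11 ≈ 1384.3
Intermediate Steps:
s(F) = -3*F
-86*(-16) + (s(-2) + (-15 - 10)/(6 - 17)) = -86*(-16) + (-3*(-2) + (-15 - 10)/(6 - 17)) = 1376 + (6 - 25/(-11)) = 1376 + (6 - 25*(-1/11)) = 1376 + (6 + 25/11) = 1376 + 91/11 = 15227/11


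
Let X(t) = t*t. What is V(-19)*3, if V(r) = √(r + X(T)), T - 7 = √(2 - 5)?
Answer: 3*√(27 + 14*I*√3) ≈ 16.876 + 6.4659*I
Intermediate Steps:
T = 7 + I*√3 (T = 7 + √(2 - 5) = 7 + √(-3) = 7 + I*√3 ≈ 7.0 + 1.732*I)
X(t) = t²
V(r) = √(r + (7 + I*√3)²)
V(-19)*3 = √(-19 + (7 + I*√3)²)*3 = 3*√(-19 + (7 + I*√3)²)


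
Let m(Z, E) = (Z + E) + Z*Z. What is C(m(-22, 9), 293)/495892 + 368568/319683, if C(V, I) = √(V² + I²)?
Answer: 122856/106561 + √307690/495892 ≈ 1.1540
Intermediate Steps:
m(Z, E) = E + Z + Z² (m(Z, E) = (E + Z) + Z² = E + Z + Z²)
C(V, I) = √(I² + V²)
C(m(-22, 9), 293)/495892 + 368568/319683 = √(293² + (9 - 22 + (-22)²)²)/495892 + 368568/319683 = √(85849 + (9 - 22 + 484)²)*(1/495892) + 368568*(1/319683) = √(85849 + 471²)*(1/495892) + 122856/106561 = √(85849 + 221841)*(1/495892) + 122856/106561 = √307690*(1/495892) + 122856/106561 = √307690/495892 + 122856/106561 = 122856/106561 + √307690/495892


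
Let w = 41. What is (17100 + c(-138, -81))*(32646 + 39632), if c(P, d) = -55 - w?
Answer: 1229015112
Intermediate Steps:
c(P, d) = -96 (c(P, d) = -55 - 1*41 = -55 - 41 = -96)
(17100 + c(-138, -81))*(32646 + 39632) = (17100 - 96)*(32646 + 39632) = 17004*72278 = 1229015112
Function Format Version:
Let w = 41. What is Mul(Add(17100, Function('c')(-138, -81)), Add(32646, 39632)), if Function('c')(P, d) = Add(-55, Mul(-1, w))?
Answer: 1229015112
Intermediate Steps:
Function('c')(P, d) = -96 (Function('c')(P, d) = Add(-55, Mul(-1, 41)) = Add(-55, -41) = -96)
Mul(Add(17100, Function('c')(-138, -81)), Add(32646, 39632)) = Mul(Add(17100, -96), Add(32646, 39632)) = Mul(17004, 72278) = 1229015112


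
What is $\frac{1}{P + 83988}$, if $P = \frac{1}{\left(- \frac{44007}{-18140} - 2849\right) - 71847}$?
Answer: $\frac{1354941433}{113798821056664} \approx 1.1906 \cdot 10^{-5}$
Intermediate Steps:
$P = - \frac{18140}{1354941433}$ ($P = \frac{1}{\left(\left(-44007\right) \left(- \frac{1}{18140}\right) - 2849\right) - 71847} = \frac{1}{\left(\frac{44007}{18140} - 2849\right) - 71847} = \frac{1}{- \frac{51636853}{18140} - 71847} = \frac{1}{- \frac{1354941433}{18140}} = - \frac{18140}{1354941433} \approx -1.3388 \cdot 10^{-5}$)
$\frac{1}{P + 83988} = \frac{1}{- \frac{18140}{1354941433} + 83988} = \frac{1}{\frac{113798821056664}{1354941433}} = \frac{1354941433}{113798821056664}$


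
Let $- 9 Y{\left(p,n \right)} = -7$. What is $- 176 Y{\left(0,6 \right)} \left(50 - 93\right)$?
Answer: $\frac{52976}{9} \approx 5886.2$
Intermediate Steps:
$Y{\left(p,n \right)} = \frac{7}{9}$ ($Y{\left(p,n \right)} = \left(- \frac{1}{9}\right) \left(-7\right) = \frac{7}{9}$)
$- 176 Y{\left(0,6 \right)} \left(50 - 93\right) = \left(-176\right) \frac{7}{9} \left(50 - 93\right) = - \frac{1232 \left(50 - 93\right)}{9} = \left(- \frac{1232}{9}\right) \left(-43\right) = \frac{52976}{9}$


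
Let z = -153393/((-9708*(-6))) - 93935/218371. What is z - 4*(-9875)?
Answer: 167462718402439/4239891336 ≈ 39497.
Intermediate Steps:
z = -12989369561/4239891336 (z = -153393/58248 - 93935*1/218371 = -153393*1/58248 - 93935/218371 = -51131/19416 - 93935/218371 = -12989369561/4239891336 ≈ -3.0636)
z - 4*(-9875) = -12989369561/4239891336 - 4*(-9875) = -12989369561/4239891336 - 1*(-39500) = -12989369561/4239891336 + 39500 = 167462718402439/4239891336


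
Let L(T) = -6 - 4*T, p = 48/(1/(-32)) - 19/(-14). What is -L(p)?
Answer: -42928/7 ≈ -6132.6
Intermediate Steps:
p = -21485/14 (p = 48/(-1/32) - 19*(-1/14) = 48*(-32) + 19/14 = -1536 + 19/14 = -21485/14 ≈ -1534.6)
-L(p) = -(-6 - 4*(-21485/14)) = -(-6 + 42970/7) = -1*42928/7 = -42928/7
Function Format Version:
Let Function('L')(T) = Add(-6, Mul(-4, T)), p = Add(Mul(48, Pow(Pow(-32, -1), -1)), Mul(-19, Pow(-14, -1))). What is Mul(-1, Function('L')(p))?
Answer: Rational(-42928, 7) ≈ -6132.6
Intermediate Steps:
p = Rational(-21485, 14) (p = Add(Mul(48, Pow(Rational(-1, 32), -1)), Mul(-19, Rational(-1, 14))) = Add(Mul(48, -32), Rational(19, 14)) = Add(-1536, Rational(19, 14)) = Rational(-21485, 14) ≈ -1534.6)
Mul(-1, Function('L')(p)) = Mul(-1, Add(-6, Mul(-4, Rational(-21485, 14)))) = Mul(-1, Add(-6, Rational(42970, 7))) = Mul(-1, Rational(42928, 7)) = Rational(-42928, 7)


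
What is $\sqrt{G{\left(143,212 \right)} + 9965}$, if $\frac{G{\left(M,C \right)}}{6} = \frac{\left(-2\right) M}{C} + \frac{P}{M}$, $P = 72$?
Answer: $\frac{2 \sqrt{143027636609}}{7579} \approx 99.799$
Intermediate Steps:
$G{\left(M,C \right)} = \frac{432}{M} - \frac{12 M}{C}$ ($G{\left(M,C \right)} = 6 \left(\frac{\left(-2\right) M}{C} + \frac{72}{M}\right) = 6 \left(- \frac{2 M}{C} + \frac{72}{M}\right) = 6 \left(\frac{72}{M} - \frac{2 M}{C}\right) = \frac{432}{M} - \frac{12 M}{C}$)
$\sqrt{G{\left(143,212 \right)} + 9965} = \sqrt{\left(\frac{432}{143} - \frac{1716}{212}\right) + 9965} = \sqrt{\left(432 \cdot \frac{1}{143} - 1716 \cdot \frac{1}{212}\right) + 9965} = \sqrt{\left(\frac{432}{143} - \frac{429}{53}\right) + 9965} = \sqrt{- \frac{38451}{7579} + 9965} = \sqrt{\frac{75486284}{7579}} = \frac{2 \sqrt{143027636609}}{7579}$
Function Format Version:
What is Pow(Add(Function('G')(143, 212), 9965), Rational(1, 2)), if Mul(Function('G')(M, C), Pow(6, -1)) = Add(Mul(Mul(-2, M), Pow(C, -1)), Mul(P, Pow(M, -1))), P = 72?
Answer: Mul(Rational(2, 7579), Pow(143027636609, Rational(1, 2))) ≈ 99.799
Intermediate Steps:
Function('G')(M, C) = Add(Mul(432, Pow(M, -1)), Mul(-12, M, Pow(C, -1))) (Function('G')(M, C) = Mul(6, Add(Mul(Mul(-2, M), Pow(C, -1)), Mul(72, Pow(M, -1)))) = Mul(6, Add(Mul(-2, M, Pow(C, -1)), Mul(72, Pow(M, -1)))) = Mul(6, Add(Mul(72, Pow(M, -1)), Mul(-2, M, Pow(C, -1)))) = Add(Mul(432, Pow(M, -1)), Mul(-12, M, Pow(C, -1))))
Pow(Add(Function('G')(143, 212), 9965), Rational(1, 2)) = Pow(Add(Add(Mul(432, Pow(143, -1)), Mul(-12, 143, Pow(212, -1))), 9965), Rational(1, 2)) = Pow(Add(Add(Mul(432, Rational(1, 143)), Mul(-12, 143, Rational(1, 212))), 9965), Rational(1, 2)) = Pow(Add(Add(Rational(432, 143), Rational(-429, 53)), 9965), Rational(1, 2)) = Pow(Add(Rational(-38451, 7579), 9965), Rational(1, 2)) = Pow(Rational(75486284, 7579), Rational(1, 2)) = Mul(Rational(2, 7579), Pow(143027636609, Rational(1, 2)))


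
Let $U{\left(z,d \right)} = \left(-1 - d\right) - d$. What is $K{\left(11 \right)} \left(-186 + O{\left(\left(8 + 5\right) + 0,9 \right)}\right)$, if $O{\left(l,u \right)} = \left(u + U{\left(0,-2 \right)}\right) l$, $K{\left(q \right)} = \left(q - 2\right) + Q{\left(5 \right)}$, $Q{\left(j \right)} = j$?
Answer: $-420$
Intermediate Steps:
$U{\left(z,d \right)} = -1 - 2 d$
$K{\left(q \right)} = 3 + q$ ($K{\left(q \right)} = \left(q - 2\right) + 5 = \left(-2 + q\right) + 5 = 3 + q$)
$O{\left(l,u \right)} = l \left(3 + u\right)$ ($O{\left(l,u \right)} = \left(u - -3\right) l = \left(u + \left(-1 + 4\right)\right) l = \left(u + 3\right) l = \left(3 + u\right) l = l \left(3 + u\right)$)
$K{\left(11 \right)} \left(-186 + O{\left(\left(8 + 5\right) + 0,9 \right)}\right) = \left(3 + 11\right) \left(-186 + \left(\left(8 + 5\right) + 0\right) \left(3 + 9\right)\right) = 14 \left(-186 + \left(13 + 0\right) 12\right) = 14 \left(-186 + 13 \cdot 12\right) = 14 \left(-186 + 156\right) = 14 \left(-30\right) = -420$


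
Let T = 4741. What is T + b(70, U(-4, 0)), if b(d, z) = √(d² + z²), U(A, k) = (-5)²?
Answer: 4741 + 5*√221 ≈ 4815.3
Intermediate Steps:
U(A, k) = 25
T + b(70, U(-4, 0)) = 4741 + √(70² + 25²) = 4741 + √(4900 + 625) = 4741 + √5525 = 4741 + 5*√221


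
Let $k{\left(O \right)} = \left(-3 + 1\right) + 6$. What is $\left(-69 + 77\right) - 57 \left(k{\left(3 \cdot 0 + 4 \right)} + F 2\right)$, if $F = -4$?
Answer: $236$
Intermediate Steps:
$k{\left(O \right)} = 4$ ($k{\left(O \right)} = -2 + 6 = 4$)
$\left(-69 + 77\right) - 57 \left(k{\left(3 \cdot 0 + 4 \right)} + F 2\right) = \left(-69 + 77\right) - 57 \left(4 - 8\right) = 8 - 57 \left(4 - 8\right) = 8 - -228 = 8 + 228 = 236$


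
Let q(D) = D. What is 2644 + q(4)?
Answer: 2648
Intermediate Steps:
2644 + q(4) = 2644 + 4 = 2648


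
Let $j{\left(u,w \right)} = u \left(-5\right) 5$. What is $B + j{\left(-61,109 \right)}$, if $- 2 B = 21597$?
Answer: $- \frac{18547}{2} \approx -9273.5$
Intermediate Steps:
$j{\left(u,w \right)} = - 25 u$ ($j{\left(u,w \right)} = - 5 u 5 = - 25 u$)
$B = - \frac{21597}{2}$ ($B = \left(- \frac{1}{2}\right) 21597 = - \frac{21597}{2} \approx -10799.0$)
$B + j{\left(-61,109 \right)} = - \frac{21597}{2} - -1525 = - \frac{21597}{2} + 1525 = - \frac{18547}{2}$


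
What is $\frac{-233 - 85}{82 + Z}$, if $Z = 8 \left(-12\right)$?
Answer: $\frac{159}{7} \approx 22.714$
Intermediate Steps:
$Z = -96$
$\frac{-233 - 85}{82 + Z} = \frac{-233 - 85}{82 - 96} = - \frac{318}{-14} = \left(-318\right) \left(- \frac{1}{14}\right) = \frac{159}{7}$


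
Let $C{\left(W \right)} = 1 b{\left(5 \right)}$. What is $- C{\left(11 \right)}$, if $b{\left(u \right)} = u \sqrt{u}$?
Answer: $- 5 \sqrt{5} \approx -11.18$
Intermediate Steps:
$b{\left(u \right)} = u^{\frac{3}{2}}$
$C{\left(W \right)} = 5 \sqrt{5}$ ($C{\left(W \right)} = 1 \cdot 5^{\frac{3}{2}} = 1 \cdot 5 \sqrt{5} = 5 \sqrt{5}$)
$- C{\left(11 \right)} = - 5 \sqrt{5}$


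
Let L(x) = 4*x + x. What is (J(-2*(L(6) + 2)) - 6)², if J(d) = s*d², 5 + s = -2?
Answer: 822427684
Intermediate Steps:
s = -7 (s = -5 - 2 = -7)
L(x) = 5*x
J(d) = -7*d²
(J(-2*(L(6) + 2)) - 6)² = (-7*4*(5*6 + 2)² - 6)² = (-7*4*(30 + 2)² - 6)² = (-7*(-2*32)² - 6)² = (-7*(-64)² - 6)² = (-7*4096 - 6)² = (-28672 - 6)² = (-28678)² = 822427684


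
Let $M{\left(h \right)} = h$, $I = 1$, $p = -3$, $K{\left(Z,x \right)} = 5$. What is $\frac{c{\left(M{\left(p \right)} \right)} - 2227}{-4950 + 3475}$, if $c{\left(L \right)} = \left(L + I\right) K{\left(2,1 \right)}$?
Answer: $\frac{2237}{1475} \approx 1.5166$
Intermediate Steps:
$c{\left(L \right)} = 5 + 5 L$ ($c{\left(L \right)} = \left(L + 1\right) 5 = \left(1 + L\right) 5 = 5 + 5 L$)
$\frac{c{\left(M{\left(p \right)} \right)} - 2227}{-4950 + 3475} = \frac{\left(5 + 5 \left(-3\right)\right) - 2227}{-4950 + 3475} = \frac{\left(5 - 15\right) - 2227}{-1475} = \left(-10 - 2227\right) \left(- \frac{1}{1475}\right) = \left(-2237\right) \left(- \frac{1}{1475}\right) = \frac{2237}{1475}$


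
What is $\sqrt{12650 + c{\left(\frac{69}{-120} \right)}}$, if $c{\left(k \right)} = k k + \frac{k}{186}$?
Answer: $\frac{23 \sqrt{330926829}}{3720} \approx 112.47$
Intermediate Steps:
$c{\left(k \right)} = k^{2} + \frac{k}{186}$ ($c{\left(k \right)} = k^{2} + k \frac{1}{186} = k^{2} + \frac{k}{186}$)
$\sqrt{12650 + c{\left(\frac{69}{-120} \right)}} = \sqrt{12650 + \frac{69}{-120} \left(\frac{1}{186} + \frac{69}{-120}\right)} = \sqrt{12650 + 69 \left(- \frac{1}{120}\right) \left(\frac{1}{186} + 69 \left(- \frac{1}{120}\right)\right)} = \sqrt{12650 - \frac{23 \left(\frac{1}{186} - \frac{23}{40}\right)}{40}} = \sqrt{12650 - - \frac{48737}{148800}} = \sqrt{12650 + \frac{48737}{148800}} = \sqrt{\frac{1882368737}{148800}} = \frac{23 \sqrt{330926829}}{3720}$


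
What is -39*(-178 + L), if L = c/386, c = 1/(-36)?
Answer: 32155357/4632 ≈ 6942.0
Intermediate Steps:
c = -1/36 ≈ -0.027778
L = -1/13896 (L = -1/36/386 = -1/36*1/386 = -1/13896 ≈ -7.1963e-5)
-39*(-178 + L) = -39*(-178 - 1/13896) = -39*(-2473489/13896) = 32155357/4632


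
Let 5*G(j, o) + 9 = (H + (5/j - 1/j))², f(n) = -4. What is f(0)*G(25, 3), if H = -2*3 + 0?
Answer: -62764/3125 ≈ -20.084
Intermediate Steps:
H = -6 (H = -6 + 0 = -6)
G(j, o) = -9/5 + (-6 + 4/j)²/5 (G(j, o) = -9/5 + (-6 + (5/j - 1/j))²/5 = -9/5 + (-6 + 4/j)²/5)
f(0)*G(25, 3) = -4*(16 - 48*25 + 27*25²)/(5*25²) = -4*(16 - 1200 + 27*625)/(5*625) = -4*(16 - 1200 + 16875)/(5*625) = -4*15691/(5*625) = -4*15691/3125 = -62764/3125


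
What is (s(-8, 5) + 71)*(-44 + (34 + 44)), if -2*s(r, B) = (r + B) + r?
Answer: 2601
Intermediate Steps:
s(r, B) = -r - B/2 (s(r, B) = -((r + B) + r)/2 = -((B + r) + r)/2 = -(B + 2*r)/2 = -r - B/2)
(s(-8, 5) + 71)*(-44 + (34 + 44)) = ((-1*(-8) - 1/2*5) + 71)*(-44 + (34 + 44)) = ((8 - 5/2) + 71)*(-44 + 78) = (11/2 + 71)*34 = (153/2)*34 = 2601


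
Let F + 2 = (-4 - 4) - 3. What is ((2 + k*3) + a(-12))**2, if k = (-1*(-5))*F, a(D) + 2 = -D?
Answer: 33489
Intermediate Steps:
a(D) = -2 - D
F = -13 (F = -2 + ((-4 - 4) - 3) = -2 + (-8 - 3) = -2 - 11 = -13)
k = -65 (k = -1*(-5)*(-13) = 5*(-13) = -65)
((2 + k*3) + a(-12))**2 = ((2 - 65*3) + (-2 - 1*(-12)))**2 = ((2 - 195) + (-2 + 12))**2 = (-193 + 10)**2 = (-183)**2 = 33489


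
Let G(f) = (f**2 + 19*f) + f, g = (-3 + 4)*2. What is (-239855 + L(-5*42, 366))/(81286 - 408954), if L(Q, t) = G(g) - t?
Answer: 240177/327668 ≈ 0.73299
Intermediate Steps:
g = 2 (g = 1*2 = 2)
G(f) = f**2 + 20*f
L(Q, t) = 44 - t (L(Q, t) = 2*(20 + 2) - t = 2*22 - t = 44 - t)
(-239855 + L(-5*42, 366))/(81286 - 408954) = (-239855 + (44 - 1*366))/(81286 - 408954) = (-239855 + (44 - 366))/(-327668) = (-239855 - 322)*(-1/327668) = -240177*(-1/327668) = 240177/327668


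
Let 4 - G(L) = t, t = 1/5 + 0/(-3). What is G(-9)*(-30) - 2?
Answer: -116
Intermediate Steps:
t = ⅕ (t = 1*(⅕) + 0*(-⅓) = ⅕ + 0 = ⅕ ≈ 0.20000)
G(L) = 19/5 (G(L) = 4 - 1*⅕ = 4 - ⅕ = 19/5)
G(-9)*(-30) - 2 = (19/5)*(-30) - 2 = -114 - 2 = -116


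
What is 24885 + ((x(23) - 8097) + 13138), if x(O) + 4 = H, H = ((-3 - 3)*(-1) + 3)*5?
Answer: 29967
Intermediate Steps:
H = 45 (H = (-6*(-1) + 3)*5 = (6 + 3)*5 = 9*5 = 45)
x(O) = 41 (x(O) = -4 + 45 = 41)
24885 + ((x(23) - 8097) + 13138) = 24885 + ((41 - 8097) + 13138) = 24885 + (-8056 + 13138) = 24885 + 5082 = 29967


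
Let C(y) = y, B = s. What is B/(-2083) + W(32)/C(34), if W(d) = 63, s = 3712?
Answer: 5021/70822 ≈ 0.070896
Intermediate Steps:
B = 3712
B/(-2083) + W(32)/C(34) = 3712/(-2083) + 63/34 = 3712*(-1/2083) + 63*(1/34) = -3712/2083 + 63/34 = 5021/70822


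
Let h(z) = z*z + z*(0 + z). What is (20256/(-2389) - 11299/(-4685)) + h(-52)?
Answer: 60460944671/11192465 ≈ 5401.9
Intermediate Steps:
h(z) = 2*z² (h(z) = z² + z*z = z² + z² = 2*z²)
(20256/(-2389) - 11299/(-4685)) + h(-52) = (20256/(-2389) - 11299/(-4685)) + 2*(-52)² = (20256*(-1/2389) - 11299*(-1/4685)) + 2*2704 = (-20256/2389 + 11299/4685) + 5408 = -67906049/11192465 + 5408 = 60460944671/11192465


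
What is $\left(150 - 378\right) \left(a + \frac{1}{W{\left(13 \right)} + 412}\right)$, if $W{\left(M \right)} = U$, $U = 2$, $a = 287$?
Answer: $- \frac{4515122}{69} \approx -65437.0$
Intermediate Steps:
$W{\left(M \right)} = 2$
$\left(150 - 378\right) \left(a + \frac{1}{W{\left(13 \right)} + 412}\right) = \left(150 - 378\right) \left(287 + \frac{1}{2 + 412}\right) = - 228 \left(287 + \frac{1}{414}\right) = \left(-228\right) \frac{118819}{414} = - \frac{4515122}{69}$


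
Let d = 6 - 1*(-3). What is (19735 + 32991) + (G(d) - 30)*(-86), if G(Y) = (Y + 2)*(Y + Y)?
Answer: 38278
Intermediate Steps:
d = 9 (d = 6 + 3 = 9)
G(Y) = 2*Y*(2 + Y) (G(Y) = (2 + Y)*(2*Y) = 2*Y*(2 + Y))
(19735 + 32991) + (G(d) - 30)*(-86) = (19735 + 32991) + (2*9*(2 + 9) - 30)*(-86) = 52726 + (2*9*11 - 30)*(-86) = 52726 + (198 - 30)*(-86) = 52726 + 168*(-86) = 52726 - 14448 = 38278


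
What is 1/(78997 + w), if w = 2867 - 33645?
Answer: 1/48219 ≈ 2.0739e-5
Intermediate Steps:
w = -30778
1/(78997 + w) = 1/(78997 - 30778) = 1/48219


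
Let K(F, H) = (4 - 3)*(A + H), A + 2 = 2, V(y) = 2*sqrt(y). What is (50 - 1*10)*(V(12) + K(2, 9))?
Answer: 360 + 160*sqrt(3) ≈ 637.13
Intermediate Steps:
A = 0 (A = -2 + 2 = 0)
K(F, H) = H (K(F, H) = (4 - 3)*(0 + H) = 1*H = H)
(50 - 1*10)*(V(12) + K(2, 9)) = (50 - 1*10)*(2*sqrt(12) + 9) = (50 - 10)*(2*(2*sqrt(3)) + 9) = 40*(4*sqrt(3) + 9) = 40*(9 + 4*sqrt(3)) = 360 + 160*sqrt(3)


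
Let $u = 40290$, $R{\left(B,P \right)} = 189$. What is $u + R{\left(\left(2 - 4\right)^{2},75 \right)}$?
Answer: $40479$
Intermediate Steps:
$u + R{\left(\left(2 - 4\right)^{2},75 \right)} = 40290 + 189 = 40479$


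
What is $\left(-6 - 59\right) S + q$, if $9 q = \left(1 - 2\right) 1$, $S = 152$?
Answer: $- \frac{88921}{9} \approx -9880.1$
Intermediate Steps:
$q = - \frac{1}{9}$ ($q = \frac{\left(1 - 2\right) 1}{9} = \frac{\left(-1\right) 1}{9} = \frac{1}{9} \left(-1\right) = - \frac{1}{9} \approx -0.11111$)
$\left(-6 - 59\right) S + q = \left(-6 - 59\right) 152 - \frac{1}{9} = \left(-65\right) 152 - \frac{1}{9} = -9880 - \frac{1}{9} = - \frac{88921}{9}$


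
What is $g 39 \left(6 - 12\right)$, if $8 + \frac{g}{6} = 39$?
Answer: $-43524$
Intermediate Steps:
$g = 186$ ($g = -48 + 6 \cdot 39 = -48 + 234 = 186$)
$g 39 \left(6 - 12\right) = 186 \cdot 39 \left(6 - 12\right) = 7254 \left(6 - 12\right) = 7254 \left(-6\right) = -43524$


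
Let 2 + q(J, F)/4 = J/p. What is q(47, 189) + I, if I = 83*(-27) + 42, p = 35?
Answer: -77057/35 ≈ -2201.6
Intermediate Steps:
q(J, F) = -8 + 4*J/35 (q(J, F) = -8 + 4*(J/35) = -8 + 4*J/35)
I = -2199 (I = -2241 + 42 = -2199)
q(47, 189) + I = (-8 + (4/35)*47) - 2199 = (-8 + 188/35) - 2199 = -92/35 - 2199 = -77057/35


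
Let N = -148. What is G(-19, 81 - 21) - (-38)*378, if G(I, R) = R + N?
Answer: 14276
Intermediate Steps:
G(I, R) = -148 + R (G(I, R) = R - 148 = -148 + R)
G(-19, 81 - 21) - (-38)*378 = (-148 + (81 - 21)) - (-38)*378 = (-148 + 60) - 1*(-14364) = -88 + 14364 = 14276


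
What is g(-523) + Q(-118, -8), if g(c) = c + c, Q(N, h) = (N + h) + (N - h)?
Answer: -1282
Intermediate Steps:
Q(N, h) = 2*N
g(c) = 2*c
g(-523) + Q(-118, -8) = 2*(-523) + 2*(-118) = -1046 - 236 = -1282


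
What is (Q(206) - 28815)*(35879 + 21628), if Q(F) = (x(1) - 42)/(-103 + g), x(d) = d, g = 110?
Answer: -11601807222/7 ≈ -1.6574e+9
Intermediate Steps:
Q(F) = -41/7 (Q(F) = (1 - 42)/(-103 + 110) = -41/7)
(Q(206) - 28815)*(35879 + 21628) = (-41/7 - 28815)*(35879 + 21628) = -201746/7*57507 = -11601807222/7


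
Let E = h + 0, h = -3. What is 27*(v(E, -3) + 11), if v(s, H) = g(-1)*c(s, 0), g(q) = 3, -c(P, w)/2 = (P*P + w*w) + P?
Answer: -675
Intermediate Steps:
c(P, w) = -2*P - 2*P**2 - 2*w**2 (c(P, w) = -2*((P*P + w*w) + P) = -2*((P**2 + w**2) + P) = -2*(P + P**2 + w**2) = -2*P - 2*P**2 - 2*w**2)
E = -3 (E = -3 + 0 = -3)
v(s, H) = -6*s - 6*s**2 (v(s, H) = 3*(-2*s - 2*s**2 - 2*0**2) = 3*(-2*s - 2*s**2 - 2*0) = 3*(-2*s - 2*s**2 + 0) = 3*(-2*s - 2*s**2) = -6*s - 6*s**2)
27*(v(E, -3) + 11) = 27*(6*(-3)*(-1 - 1*(-3)) + 11) = 27*(6*(-3)*(-1 + 3) + 11) = 27*(6*(-3)*2 + 11) = 27*(-36 + 11) = 27*(-25) = -675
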